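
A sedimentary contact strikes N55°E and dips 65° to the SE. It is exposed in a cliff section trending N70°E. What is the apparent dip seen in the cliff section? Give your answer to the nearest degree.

29°

The strike is N55°E and the section trends N70°E; the acute angle between them is β = 15°.
tan(apparent dip) = tan 65° · sin 15° = 0.5550
α = arctan(0.5550) = 29.03°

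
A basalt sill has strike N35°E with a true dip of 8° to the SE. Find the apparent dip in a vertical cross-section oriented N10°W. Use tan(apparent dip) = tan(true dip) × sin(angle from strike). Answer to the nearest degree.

Angle between strike (N35°E) and section (N10°W): β = 45°.
tan(apparent dip) = tan 8° · sin 45° = 0.0994
α = arctan(0.0994) = 5.68°

6°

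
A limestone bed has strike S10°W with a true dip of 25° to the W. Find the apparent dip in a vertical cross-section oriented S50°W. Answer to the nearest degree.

17°

The strike is S10°W and the section trends S50°W; the acute angle between them is β = 40°.
tan(apparent dip) = tan 25° · sin 40° = 0.2997
apparent dip = arctan 0.2997 = 16.69°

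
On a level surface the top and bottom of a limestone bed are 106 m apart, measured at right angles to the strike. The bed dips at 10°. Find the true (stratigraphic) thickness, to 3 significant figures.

True thickness t = w · sin(dip) = 106 × sin 10°
t = 106 × 0.1736 = 18.407 m

18.4 m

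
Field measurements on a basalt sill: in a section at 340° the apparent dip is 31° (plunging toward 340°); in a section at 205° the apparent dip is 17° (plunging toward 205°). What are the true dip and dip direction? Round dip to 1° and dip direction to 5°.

true dip 50°, dip direction 280°

Represent each trace as a vector plunging at its apparent dip toward its trend (east-north-up frame): v₁ = (-0.293, 0.805, -0.515), v₂ = (-0.404, -0.867, -0.292).
n = v₁ × v₂ = (-0.682, 0.122, 0.580) (taken with n_z > 0).
True dip = arccos(n_z / |n|) = arccos(0.6417) = 50.1°.
Dip direction = atan2(-0.682, 0.122) = 280° (azimuth of n's horizontal projection).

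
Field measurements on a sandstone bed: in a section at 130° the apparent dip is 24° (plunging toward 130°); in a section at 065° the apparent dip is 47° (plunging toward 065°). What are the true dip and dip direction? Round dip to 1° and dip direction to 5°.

Each apparent-dip line lies in the plane. As unit vectors (x east, y north, z up), v₁ plunges 24°→130° and v₂ plunges 47°→065°.
n = v₁ × v₂ = (0.547, 0.260, 0.565) (taken with n_z > 0).
tan δ = √(n_x²+n_y²)/n_z = 0.606/0.565, so δ = 47.0°.
Dip direction = azimuth of (n_x, n_y) = atan2(0.547, 0.260) = 65°.

true dip 47°, dip direction 065°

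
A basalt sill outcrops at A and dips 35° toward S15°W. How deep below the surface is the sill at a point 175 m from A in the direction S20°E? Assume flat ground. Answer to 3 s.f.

100 m

The hole lies 35° from the dip direction, so the down-dip offset is 175 × cos 35° = 143.35 m.
Depth = down-dip offset × tan(dip) = 143.35 × tan 35° = 143.35 × 0.7002
Depth = 100.38 m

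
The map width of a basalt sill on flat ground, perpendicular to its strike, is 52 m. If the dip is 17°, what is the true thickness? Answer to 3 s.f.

15.2 m

True thickness t = w · sin(dip) = 52 × sin 17°
t = 52 × 0.2924 = 15.203 m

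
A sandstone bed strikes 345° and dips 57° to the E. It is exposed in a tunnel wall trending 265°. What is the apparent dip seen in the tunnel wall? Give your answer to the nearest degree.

57°

The strike is 345° and the section trends 265°; the acute angle between them is β = 80°.
tan α = tan 57° × sin 80° = 1.5399 × 0.9848 = 1.5165
α = arctan(1.5165) = 56.60°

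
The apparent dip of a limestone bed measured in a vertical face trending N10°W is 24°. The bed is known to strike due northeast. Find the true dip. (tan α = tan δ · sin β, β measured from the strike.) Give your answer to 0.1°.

The section is 55° from the strike.
tan δ = tan α / sin β = tan 24° / sin 55° = 0.4452 / 0.8192 = 0.5435
δ = arctan(0.5435) = 28.53°

28.5°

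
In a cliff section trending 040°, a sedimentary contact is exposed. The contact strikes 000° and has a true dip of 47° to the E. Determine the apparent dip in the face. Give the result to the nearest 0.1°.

The section lies 40° from the strike.
tan(apparent dip) = tan 47° · sin 40° = 0.6893
apparent dip = arctan 0.6893 = 34.58°

34.6°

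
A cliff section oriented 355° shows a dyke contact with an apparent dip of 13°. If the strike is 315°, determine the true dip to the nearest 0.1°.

19.8°

β = acute angle between strike 315° and section 355° = 40°.
tan(true dip) = tan 13° / sin 40° = 0.3592
true dip = arctan 0.3592 = 19.76°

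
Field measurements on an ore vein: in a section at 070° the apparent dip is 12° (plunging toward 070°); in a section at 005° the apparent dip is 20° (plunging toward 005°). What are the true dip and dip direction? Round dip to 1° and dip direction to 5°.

Represent each trace as a vector plunging at its apparent dip toward its trend (east-north-up frame): v₁ = (0.919, 0.335, -0.208), v₂ = (0.082, 0.936, -0.342).
Cross product v₁ × v₂ gives the pole to the plane: n ∝ (0.080, 0.297, 0.833).
Dip δ = arctan(|n_h|/n_z) = arctan(0.308/0.833) = 20.3°.
Dip direction = atan2(0.080, 0.297) = 15° (azimuth of n's horizontal projection).

true dip 20°, dip direction 015°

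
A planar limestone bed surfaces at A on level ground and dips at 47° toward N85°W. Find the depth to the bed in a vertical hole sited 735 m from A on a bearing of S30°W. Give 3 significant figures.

333 m

The hole lies 65° from the dip direction, so the down-dip offset is 735 × cos 65° = 310.62 m.
Depth = down-dip offset × tan(dip) = 310.62 × tan 47° = 310.62 × 1.0724
Depth = 333.10 m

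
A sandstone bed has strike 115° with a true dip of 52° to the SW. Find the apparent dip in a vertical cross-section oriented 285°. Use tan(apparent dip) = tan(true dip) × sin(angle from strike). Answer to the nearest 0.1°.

12.5°

Angle between strike (115°) and section (285°): β = 10°.
tan(apparent dip) = tan 52° · sin 10° = 0.2223
α = arctan(0.2223) = 12.53°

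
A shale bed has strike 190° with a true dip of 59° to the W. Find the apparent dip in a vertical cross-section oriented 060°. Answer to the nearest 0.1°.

Angle between strike (190°) and section (060°): β = 50°.
tan(apparent dip) = tan 59° · sin 50° = 1.2749
apparent dip = arctan 1.2749 = 51.89°

51.9°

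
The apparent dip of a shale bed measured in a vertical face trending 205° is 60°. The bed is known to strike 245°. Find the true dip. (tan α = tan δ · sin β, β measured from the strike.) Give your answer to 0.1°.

69.6°

The section is 40° from the strike.
tan δ = tan α / sin β = tan 60° / sin 40° = 1.7321 / 0.6428 = 2.6946
δ = arctan(2.6946) = 69.64°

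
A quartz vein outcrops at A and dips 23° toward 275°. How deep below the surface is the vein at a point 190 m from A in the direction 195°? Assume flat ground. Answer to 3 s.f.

The hole lies 80° from the dip direction, so the down-dip offset is 190 × cos 80° = 32.99 m.
Depth = down-dip offset × tan(dip) = 32.99 × tan 23° = 32.99 × 0.4245
Depth = 14.00 m

14.0 m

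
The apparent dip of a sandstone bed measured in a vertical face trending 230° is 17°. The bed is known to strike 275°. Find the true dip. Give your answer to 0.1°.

23.4°

β = acute angle between strike 275° and section 230° = 45°.
tan δ = tan α / sin β = tan 17° / sin 45° = 0.3057 / 0.7071 = 0.4324
true dip = arctan 0.4324 = 23.38°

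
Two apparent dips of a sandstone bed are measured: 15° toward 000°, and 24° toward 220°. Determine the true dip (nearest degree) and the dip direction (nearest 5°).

The two traces are lines in the plane: v₁ = (sin 0°·cos 15°, cos 0°·cos 15°, −sin 15°), v₂ = (sin 220°·cos 24°, cos 220°·cos 24°, −sin 24°).
The plane normal is n = v₁ × v₂ ∝ (-0.574, 0.152, 0.567).
True dip = arccos(n_z / |n|) = arccos(0.6907) = 46.3°.
Dip direction = azimuth of (n_x, n_y) = atan2(-0.574, 0.152) = 285°.

true dip 46°, dip direction 285°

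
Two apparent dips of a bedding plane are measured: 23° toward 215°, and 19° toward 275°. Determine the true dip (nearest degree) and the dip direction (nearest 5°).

The two traces are lines in the plane: v₁ = (sin 215°·cos 23°, cos 215°·cos 23°, −sin 23°), v₂ = (sin 275°·cos 19°, cos 275°·cos 19°, −sin 19°).
The plane normal is n = v₁ × v₂ ∝ (-0.278, -0.196, 0.754).
Dip δ = arctan(|n_h|/n_z) = arctan(0.340/0.754) = 24.3°.
Dip direction = azimuth of (n_x, n_y) = atan2(-0.278, -0.196) = 235°.

true dip 24°, dip direction 235°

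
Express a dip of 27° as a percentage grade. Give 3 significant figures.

grade % = 100 × tan 27° = 100 × 0.5095

51.0%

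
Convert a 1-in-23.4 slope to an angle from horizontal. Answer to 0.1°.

2.4°

tan θ = 1/23.4 = 0.0427
θ = arctan(0.0427) = 2.45°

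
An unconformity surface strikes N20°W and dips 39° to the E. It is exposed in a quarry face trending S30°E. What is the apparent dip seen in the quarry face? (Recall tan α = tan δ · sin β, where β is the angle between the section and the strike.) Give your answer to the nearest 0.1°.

The section lies 10° from the strike.
tan α = tan 39° × sin 10° = 0.8098 × 0.1736 = 0.1406
α = arctan(0.1406) = 8.00°

8.0°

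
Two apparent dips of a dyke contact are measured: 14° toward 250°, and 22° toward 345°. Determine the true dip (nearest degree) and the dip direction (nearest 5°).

true dip 26°, dip direction 310°

Represent each trace as a vector plunging at its apparent dip toward its trend (east-north-up frame): v₁ = (-0.912, -0.332, -0.242), v₂ = (-0.240, 0.896, -0.375).
n = v₁ × v₂ = (-0.341, 0.284, 0.896) (taken with n_z > 0).
True dip = arccos(n_z / |n|) = arccos(0.8963) = 26.3°.
Dip direction = atan2(-0.341, 0.284) = 310° (azimuth of n's horizontal projection).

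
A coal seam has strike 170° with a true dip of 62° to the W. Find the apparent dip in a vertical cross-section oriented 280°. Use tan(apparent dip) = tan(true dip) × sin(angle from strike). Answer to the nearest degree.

Angle between strike (170°) and section (280°): β = 70°.
tan α = tan 62° × sin 70° = 1.8807 × 0.9397 = 1.7673
α = arctan(1.7673) = 60.50°

60°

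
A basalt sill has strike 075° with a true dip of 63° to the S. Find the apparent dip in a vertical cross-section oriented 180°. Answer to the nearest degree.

The strike is 075° and the section trends 180°; the acute angle between them is β = 75°.
tan(apparent dip) = tan 63° · sin 75° = 1.8957
apparent dip = arctan 1.8957 = 62.19°

62°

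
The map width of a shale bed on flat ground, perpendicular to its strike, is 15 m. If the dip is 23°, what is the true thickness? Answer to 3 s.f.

True thickness t = w · sin(dip) = 15 × sin 23°
t = 15 × 0.3907 = 5.861 m

5.86 m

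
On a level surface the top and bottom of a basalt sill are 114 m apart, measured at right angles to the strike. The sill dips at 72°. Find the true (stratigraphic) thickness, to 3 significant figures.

True thickness t = w · sin(dip) = 114 × sin 72°
t = 114 × 0.9511 = 108.420 m

108 m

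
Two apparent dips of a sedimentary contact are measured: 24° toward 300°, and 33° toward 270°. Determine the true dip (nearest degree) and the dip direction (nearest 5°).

true dip 35°, dip direction 250°

The two traces are lines in the plane: v₁ = (sin 300°·cos 24°, cos 300°·cos 24°, −sin 24°), v₂ = (sin 270°·cos 33°, cos 270°·cos 33°, −sin 33°).
n = v₁ × v₂ = (-0.249, -0.090, 0.383) (taken with n_z > 0).
True dip = arccos(n_z / |n|) = arccos(0.8229) = 34.6°.
The horizontal component of n points toward azimuth atan2(n_x, n_y) = 250°, the dip direction.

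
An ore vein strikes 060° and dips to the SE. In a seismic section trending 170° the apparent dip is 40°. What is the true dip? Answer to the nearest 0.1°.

β = acute angle between strike 060° and section 170° = 70°.
tan(true dip) = tan 40° / sin 70° = 0.8930
δ = arctan(0.8930) = 41.76°

41.8°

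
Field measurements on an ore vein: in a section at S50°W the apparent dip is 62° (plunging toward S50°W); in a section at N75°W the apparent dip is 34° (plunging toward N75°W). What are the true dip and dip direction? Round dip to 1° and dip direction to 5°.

The two traces are lines in the plane: v₁ = (sin 230°·cos 62°, cos 230°·cos 62°, −sin 62°), v₂ = (sin 285°·cos 34°, cos 285°·cos 34°, −sin 34°).
The plane normal is n = v₁ × v₂ ∝ (-0.358, -0.506, 0.319).
tan δ = √(n_x²+n_y²)/n_z = 0.620/0.319, so δ = 62.8°.
Dip direction = azimuth of (n_x, n_y) = atan2(-0.358, -0.506) = 215°.

true dip 63°, dip direction 215°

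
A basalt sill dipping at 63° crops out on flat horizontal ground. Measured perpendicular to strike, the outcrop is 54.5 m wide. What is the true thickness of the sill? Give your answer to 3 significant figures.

True thickness t = w · sin(dip) = 54.5 × sin 63°
t = 54.5 × 0.8910 = 48.560 m

48.6 m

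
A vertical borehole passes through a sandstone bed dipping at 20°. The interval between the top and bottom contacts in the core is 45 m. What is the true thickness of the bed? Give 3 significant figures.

True thickness t = h · cos(dip) = 45 × cos 20°
t = 45 × 0.9397 = 42.286 m

42.3 m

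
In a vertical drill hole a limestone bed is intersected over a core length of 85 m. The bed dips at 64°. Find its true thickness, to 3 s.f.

True thickness t = h · cos(dip) = 85 × cos 64°
t = 85 × 0.4384 = 37.262 m

37.3 m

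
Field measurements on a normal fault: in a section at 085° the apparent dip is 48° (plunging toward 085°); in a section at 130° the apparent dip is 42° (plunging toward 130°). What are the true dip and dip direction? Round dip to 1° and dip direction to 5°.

The two traces are lines in the plane: v₁ = (sin 85°·cos 48°, cos 85°·cos 48°, −sin 48°), v₂ = (sin 130°·cos 42°, cos 130°·cos 42°, −sin 42°).
n = v₁ × v₂ = (0.394, -0.023, 0.352) (taken with n_z > 0).
True dip = arccos(n_z / |n|) = arccos(0.6652) = 48.3°.
The horizontal component of n points toward azimuth atan2(n_x, n_y) = 93°, the dip direction.

true dip 48°, dip direction 095°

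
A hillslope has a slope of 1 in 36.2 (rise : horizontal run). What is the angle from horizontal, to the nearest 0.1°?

tan θ = 1/36.2 = 0.0276
θ = arctan(0.0276) = 1.58°

1.6°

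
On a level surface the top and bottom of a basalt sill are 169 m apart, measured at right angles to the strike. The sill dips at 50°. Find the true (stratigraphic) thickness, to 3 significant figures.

129 m

True thickness t = w · sin(dip) = 169 × sin 50°
t = 169 × 0.7660 = 129.462 m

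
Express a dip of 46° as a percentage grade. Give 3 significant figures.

104%

grade % = 100 × tan 46° = 100 × 1.0355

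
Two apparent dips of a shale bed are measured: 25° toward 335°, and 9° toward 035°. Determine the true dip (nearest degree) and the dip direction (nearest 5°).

The two traces are lines in the plane: v₁ = (sin 335°·cos 25°, cos 335°·cos 25°, −sin 25°), v₂ = (sin 35°·cos 9°, cos 35°·cos 9°, −sin 9°).
Cross product v₁ × v₂ gives the pole to the plane: n ∝ (-0.213, 0.299, 0.775).
Dip δ = arctan(|n_h|/n_z) = arctan(0.368/0.775) = 25.4°.
The horizontal component of n points toward azimuth atan2(n_x, n_y) = 325°, the dip direction.

true dip 25°, dip direction 325°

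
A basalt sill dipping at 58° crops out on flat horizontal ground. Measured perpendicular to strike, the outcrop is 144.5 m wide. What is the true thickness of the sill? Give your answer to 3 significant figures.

True thickness t = w · sin(dip) = 144.5 × sin 58°
t = 144.5 × 0.8480 = 122.543 m

123 m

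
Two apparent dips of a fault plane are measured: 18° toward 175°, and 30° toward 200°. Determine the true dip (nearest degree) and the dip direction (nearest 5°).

true dip 37°, dip direction 240°

Each apparent-dip line lies in the plane. As unit vectors (x east, y north, z up), v₁ plunges 18°→175° and v₂ plunges 30°→200°.
n = v₁ × v₂ = (-0.222, -0.133, 0.348) (taken with n_z > 0).
Dip δ = arctan(|n_h|/n_z) = arctan(0.259/0.348) = 36.7°.
Dip direction = azimuth of (n_x, n_y) = atan2(-0.222, -0.133) = 239°.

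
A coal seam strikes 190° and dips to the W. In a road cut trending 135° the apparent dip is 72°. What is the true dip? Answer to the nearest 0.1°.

β = acute angle between strike 190° and section 135° = 55°.
tan(true dip) = tan 72° / sin 55° = 3.7572
δ = arctan(3.7572) = 75.10°

75.1°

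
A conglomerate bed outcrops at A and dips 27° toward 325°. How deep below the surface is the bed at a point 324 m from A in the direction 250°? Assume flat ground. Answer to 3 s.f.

The hole lies 75° from the dip direction, so the down-dip offset is 324 × cos 75° = 83.86 m.
Depth = down-dip offset × tan(dip) = 83.86 × tan 27° = 83.86 × 0.5095
Depth = 42.73 m

42.7 m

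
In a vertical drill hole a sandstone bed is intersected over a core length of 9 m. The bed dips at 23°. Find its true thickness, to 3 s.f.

True thickness t = h · cos(dip) = 9 × cos 23°
t = 9 × 0.9205 = 8.285 m

8.28 m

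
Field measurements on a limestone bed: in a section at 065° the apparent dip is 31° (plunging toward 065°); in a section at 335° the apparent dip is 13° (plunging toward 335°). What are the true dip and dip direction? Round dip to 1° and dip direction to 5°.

true dip 33°, dip direction 045°

Represent each trace as a vector plunging at its apparent dip toward its trend (east-north-up frame): v₁ = (0.777, 0.362, -0.515), v₂ = (-0.412, 0.883, -0.225).
The plane normal is n = v₁ × v₂ ∝ (0.373, 0.387, 0.835).
tan δ = √(n_x²+n_y²)/n_z = 0.538/0.835, so δ = 32.8°.
The horizontal component of n points toward azimuth atan2(n_x, n_y) = 44°, the dip direction.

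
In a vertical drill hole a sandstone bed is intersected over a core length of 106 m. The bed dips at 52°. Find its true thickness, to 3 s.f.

True thickness t = h · cos(dip) = 106 × cos 52°
t = 106 × 0.6157 = 65.260 m

65.3 m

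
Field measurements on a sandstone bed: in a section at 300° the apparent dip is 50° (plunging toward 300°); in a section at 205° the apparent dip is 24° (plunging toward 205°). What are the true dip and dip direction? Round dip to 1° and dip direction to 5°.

The two traces are lines in the plane: v₁ = (sin 300°·cos 50°, cos 300°·cos 50°, −sin 50°), v₂ = (sin 205°·cos 24°, cos 205°·cos 24°, −sin 24°).
Cross product v₁ × v₂ gives the pole to the plane: n ∝ (-0.765, 0.069, 0.585).
True dip = arccos(n_z / |n|) = arccos(0.6059) = 52.7°.
The horizontal component of n points toward azimuth atan2(n_x, n_y) = 275°, the dip direction.

true dip 53°, dip direction 275°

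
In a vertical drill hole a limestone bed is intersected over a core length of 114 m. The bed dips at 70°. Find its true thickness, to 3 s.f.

39.0 m

True thickness t = h · cos(dip) = 114 × cos 70°
t = 114 × 0.3420 = 38.990 m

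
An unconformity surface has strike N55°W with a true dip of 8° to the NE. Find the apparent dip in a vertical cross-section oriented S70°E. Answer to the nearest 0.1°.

2.1°

The section lies 15° from the strike.
tan(apparent dip) = tan 8° · sin 15° = 0.0364
apparent dip = arctan 0.0364 = 2.08°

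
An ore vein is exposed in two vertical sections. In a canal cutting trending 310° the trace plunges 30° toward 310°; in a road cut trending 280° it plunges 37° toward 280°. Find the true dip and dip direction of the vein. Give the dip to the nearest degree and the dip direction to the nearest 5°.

Each apparent-dip line lies in the plane. As unit vectors (x east, y north, z up), v₁ plunges 30°→310° and v₂ plunges 37°→280°.
n = v₁ × v₂ = (-0.266, -0.006, 0.346) (taken with n_z > 0).
True dip = arccos(n_z / |n|) = arccos(0.7929) = 37.5°.
Dip direction = azimuth of (n_x, n_y) = atan2(-0.266, -0.006) = 269°.

true dip 38°, dip direction 270°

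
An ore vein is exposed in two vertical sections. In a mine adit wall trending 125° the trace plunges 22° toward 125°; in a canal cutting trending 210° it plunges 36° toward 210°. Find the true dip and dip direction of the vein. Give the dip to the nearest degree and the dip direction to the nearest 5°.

true dip 39°, dip direction 185°

Each apparent-dip line lies in the plane. As unit vectors (x east, y north, z up), v₁ plunges 22°→125° and v₂ plunges 36°→210°.
n = v₁ × v₂ = (-0.050, -0.598, 0.747) (taken with n_z > 0).
Dip δ = arctan(|n_h|/n_z) = arctan(0.600/0.747) = 38.8°.
The horizontal component of n points toward azimuth atan2(n_x, n_y) = 185°, the dip direction.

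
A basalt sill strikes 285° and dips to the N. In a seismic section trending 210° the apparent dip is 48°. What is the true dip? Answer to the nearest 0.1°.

The section is 75° from the strike.
tan(true dip) = tan 48° / sin 75° = 1.1498
true dip = arctan 1.1498 = 48.99°

49.0°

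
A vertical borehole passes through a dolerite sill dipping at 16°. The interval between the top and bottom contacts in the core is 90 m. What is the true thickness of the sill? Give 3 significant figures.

86.5 m

True thickness t = h · cos(dip) = 90 × cos 16°
t = 90 × 0.9613 = 86.514 m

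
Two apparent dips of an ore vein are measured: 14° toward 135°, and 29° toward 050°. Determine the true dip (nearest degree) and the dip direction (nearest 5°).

true dip 31°, dip direction 070°

Represent each trace as a vector plunging at its apparent dip toward its trend (east-north-up frame): v₁ = (0.686, -0.686, -0.242), v₂ = (0.670, 0.562, -0.485).
The plane normal is n = v₁ × v₂ ∝ (0.469, 0.171, 0.845).
tan δ = √(n_x²+n_y²)/n_z = 0.499/0.845, so δ = 30.5°.
Dip direction = azimuth of (n_x, n_y) = atan2(0.469, 0.171) = 70°.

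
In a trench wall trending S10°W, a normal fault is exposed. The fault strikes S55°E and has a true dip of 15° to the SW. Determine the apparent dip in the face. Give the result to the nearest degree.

14°

The strike is S55°E and the section trends S10°W; the acute angle between them is β = 65°.
tan(apparent dip) = tan 15° · sin 65° = 0.2428
α = arctan(0.2428) = 13.65°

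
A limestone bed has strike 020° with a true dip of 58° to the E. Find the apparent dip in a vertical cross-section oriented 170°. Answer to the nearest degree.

39°

The section lies 30° from the strike.
tan(apparent dip) = tan 58° · sin 30° = 0.8002
apparent dip = arctan 0.8002 = 38.67°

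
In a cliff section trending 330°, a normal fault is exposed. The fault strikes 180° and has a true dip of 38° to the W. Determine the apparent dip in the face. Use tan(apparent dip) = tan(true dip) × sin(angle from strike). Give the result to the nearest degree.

21°

The section lies 30° from the strike.
tan α = tan 38° × sin 30° = 0.7813 × 0.5000 = 0.3906
α = arctan(0.3906) = 21.34°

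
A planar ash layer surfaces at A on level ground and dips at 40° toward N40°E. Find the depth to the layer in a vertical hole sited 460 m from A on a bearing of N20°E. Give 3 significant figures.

The hole lies 20° from the dip direction, so the down-dip offset is 460 × cos 20° = 432.26 m.
Depth = down-dip offset × tan(dip) = 432.26 × tan 40° = 432.26 × 0.8391
Depth = 362.71 m

363 m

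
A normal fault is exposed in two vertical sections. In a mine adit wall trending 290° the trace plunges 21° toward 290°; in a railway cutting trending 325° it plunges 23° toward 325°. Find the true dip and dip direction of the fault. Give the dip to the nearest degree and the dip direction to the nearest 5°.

true dip 23°, dip direction 315°

The two traces are lines in the plane: v₁ = (sin 290°·cos 21°, cos 290°·cos 21°, −sin 21°), v₂ = (sin 325°·cos 23°, cos 325°·cos 23°, −sin 23°).
n = v₁ × v₂ = (-0.145, 0.154, 0.493) (taken with n_z > 0).
tan δ = √(n_x²+n_y²)/n_z = 0.212/0.493, so δ = 23.2°.
Dip direction = atan2(-0.145, 0.154) = 317° (azimuth of n's horizontal projection).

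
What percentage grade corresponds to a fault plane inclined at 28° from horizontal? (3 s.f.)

53.2%

grade % = 100 × tan 28° = 100 × 0.5317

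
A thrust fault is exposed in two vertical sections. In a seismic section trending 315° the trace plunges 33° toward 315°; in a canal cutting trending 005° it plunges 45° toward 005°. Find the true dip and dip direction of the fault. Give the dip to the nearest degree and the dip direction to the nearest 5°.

Represent each trace as a vector plunging at its apparent dip toward its trend (east-north-up frame): v₁ = (-0.593, 0.593, -0.545), v₂ = (0.062, 0.704, -0.707).
Cross product v₁ × v₂ gives the pole to the plane: n ∝ (0.036, 0.453, 0.454).
tan δ = √(n_x²+n_y²)/n_z = 0.454/0.454, so δ = 45.0°.
Dip direction = azimuth of (n_x, n_y) = atan2(0.036, 0.453) = 5°.

true dip 45°, dip direction 005°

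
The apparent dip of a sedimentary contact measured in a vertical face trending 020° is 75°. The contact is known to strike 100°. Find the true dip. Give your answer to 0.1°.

The section is 80° from the strike.
tan δ = tan α / sin β = tan 75° / sin 80° = 3.7321 / 0.9848 = 3.7896
δ = arctan(3.7896) = 75.22°

75.2°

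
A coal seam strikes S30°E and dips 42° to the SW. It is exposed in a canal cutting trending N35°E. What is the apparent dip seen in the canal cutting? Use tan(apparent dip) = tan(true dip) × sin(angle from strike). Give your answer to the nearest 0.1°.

The strike is S30°E and the section trends N35°E; the acute angle between them is β = 65°.
tan(apparent dip) = tan 42° · sin 65° = 0.8160
α = arctan(0.8160) = 39.22°

39.2°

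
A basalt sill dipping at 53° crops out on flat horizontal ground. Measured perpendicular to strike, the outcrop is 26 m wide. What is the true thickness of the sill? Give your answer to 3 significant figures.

20.8 m

True thickness t = w · sin(dip) = 26 × sin 53°
t = 26 × 0.7986 = 20.765 m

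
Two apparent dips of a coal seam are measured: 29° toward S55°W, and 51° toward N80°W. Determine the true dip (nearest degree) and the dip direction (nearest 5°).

Each apparent-dip line lies in the plane. As unit vectors (x east, y north, z up), v₁ plunges 29°→S55°W and v₂ plunges 51°→N80°W.
Cross product v₁ × v₂ gives the pole to the plane: n ∝ (-0.443, 0.256, 0.389).
Dip δ = arctan(|n_h|/n_z) = arctan(0.512/0.389) = 52.7°.
Dip direction = atan2(-0.443, 0.256) = 300° (azimuth of n's horizontal projection).

true dip 53°, dip direction 300°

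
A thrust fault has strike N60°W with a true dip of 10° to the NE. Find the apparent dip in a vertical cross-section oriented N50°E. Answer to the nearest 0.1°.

The section lies 70° from the strike.
tan α = tan 10° × sin 70° = 0.1763 × 0.9397 = 0.1657
apparent dip = arctan 0.1657 = 9.41°

9.4°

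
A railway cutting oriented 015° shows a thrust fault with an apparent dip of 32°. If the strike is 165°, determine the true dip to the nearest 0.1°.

51.3°

The section is 30° from the strike.
tan(true dip) = tan 32° / sin 30° = 1.2497
δ = arctan(1.2497) = 51.33°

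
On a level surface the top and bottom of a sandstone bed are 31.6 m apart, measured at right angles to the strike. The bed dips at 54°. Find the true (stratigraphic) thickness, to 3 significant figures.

True thickness t = w · sin(dip) = 31.6 × sin 54°
t = 31.6 × 0.8090 = 25.565 m

25.6 m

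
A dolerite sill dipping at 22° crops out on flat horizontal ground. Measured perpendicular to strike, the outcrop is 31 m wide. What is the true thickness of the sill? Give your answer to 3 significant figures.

True thickness t = w · sin(dip) = 31 × sin 22°
t = 31 × 0.3746 = 11.613 m

11.6 m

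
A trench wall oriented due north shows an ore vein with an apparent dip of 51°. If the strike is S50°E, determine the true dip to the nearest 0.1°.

The section is 50° from the strike.
tan(true dip) = tan 51° / sin 50° = 1.6120
true dip = arctan 1.6120 = 58.19°

58.2°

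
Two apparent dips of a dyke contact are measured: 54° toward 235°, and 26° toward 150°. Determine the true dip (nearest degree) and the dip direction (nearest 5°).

Represent each trace as a vector plunging at its apparent dip toward its trend (east-north-up frame): v₁ = (-0.481, -0.337, -0.809), v₂ = (0.449, -0.778, -0.438).
n = v₁ × v₂ = (-0.482, -0.575, 0.526) (taken with n_z > 0).
True dip = arccos(n_z / |n|) = arccos(0.5744) = 54.9°.
Dip direction = azimuth of (n_x, n_y) = atan2(-0.482, -0.575) = 220°.

true dip 55°, dip direction 220°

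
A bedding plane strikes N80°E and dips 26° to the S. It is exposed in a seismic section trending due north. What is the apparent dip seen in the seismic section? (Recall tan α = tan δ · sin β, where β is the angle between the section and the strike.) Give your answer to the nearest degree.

The section lies 80° from the strike.
tan α = tan 26° × sin 80° = 0.4877 × 0.9848 = 0.4803
α = arctan(0.4803) = 25.66°

26°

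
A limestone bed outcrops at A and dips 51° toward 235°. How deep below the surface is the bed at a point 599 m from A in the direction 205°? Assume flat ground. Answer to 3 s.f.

The hole lies 30° from the dip direction, so the down-dip offset is 599 × cos 30° = 518.75 m.
Depth = down-dip offset × tan(dip) = 518.75 × tan 51° = 518.75 × 1.2349
Depth = 640.60 m

641 m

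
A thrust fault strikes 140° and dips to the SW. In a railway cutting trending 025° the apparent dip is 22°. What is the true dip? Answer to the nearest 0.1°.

β = acute angle between strike 140° and section 025° = 65°.
tan(true dip) = tan 22° / sin 65° = 0.4458
true dip = arctan 0.4458 = 24.03°

24.0°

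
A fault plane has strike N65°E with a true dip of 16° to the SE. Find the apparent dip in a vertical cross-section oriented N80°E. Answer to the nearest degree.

4°

The section lies 15° from the strike.
tan(apparent dip) = tan 16° · sin 15° = 0.0742
α = arctan(0.0742) = 4.24°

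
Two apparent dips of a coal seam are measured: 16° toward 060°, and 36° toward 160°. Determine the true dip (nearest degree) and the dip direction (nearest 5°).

Represent each trace as a vector plunging at its apparent dip toward its trend (east-north-up frame): v₁ = (0.832, 0.481, -0.276), v₂ = (0.277, -0.760, -0.588).
n = v₁ × v₂ = (0.492, -0.413, 0.766) (taken with n_z > 0).
tan δ = √(n_x²+n_y²)/n_z = 0.642/0.766, so δ = 40.0°.
Dip direction = atan2(0.492, -0.413) = 130° (azimuth of n's horizontal projection).

true dip 40°, dip direction 130°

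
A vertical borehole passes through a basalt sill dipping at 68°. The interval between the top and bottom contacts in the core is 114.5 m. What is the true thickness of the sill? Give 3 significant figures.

True thickness t = h · cos(dip) = 114.5 × cos 68°
t = 114.5 × 0.3746 = 42.892 m

42.9 m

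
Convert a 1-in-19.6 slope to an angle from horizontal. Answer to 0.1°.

tan θ = 1/19.6 = 0.0510
θ = arctan(0.0510) = 2.92°

2.9°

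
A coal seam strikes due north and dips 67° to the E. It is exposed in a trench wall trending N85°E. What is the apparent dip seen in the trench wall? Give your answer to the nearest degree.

The section lies 85° from the strike.
tan α = tan 67° × sin 85° = 2.3559 × 0.9962 = 2.3469
apparent dip = arctan 2.3469 = 66.92°

67°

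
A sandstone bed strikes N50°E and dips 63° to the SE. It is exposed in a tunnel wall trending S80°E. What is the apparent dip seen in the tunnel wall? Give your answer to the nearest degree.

56°

Angle between strike (N50°E) and section (S80°E): β = 50°.
tan α = tan 63° × sin 50° = 1.9626 × 0.7660 = 1.5034
apparent dip = arctan 1.5034 = 56.37°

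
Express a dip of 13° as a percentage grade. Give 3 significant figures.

grade % = 100 × tan 13° = 100 × 0.2309

23.1%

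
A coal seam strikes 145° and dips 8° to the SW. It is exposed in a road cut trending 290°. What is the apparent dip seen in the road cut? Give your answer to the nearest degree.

The section lies 35° from the strike.
tan(apparent dip) = tan 8° · sin 35° = 0.0806
apparent dip = arctan 0.0806 = 4.61°

5°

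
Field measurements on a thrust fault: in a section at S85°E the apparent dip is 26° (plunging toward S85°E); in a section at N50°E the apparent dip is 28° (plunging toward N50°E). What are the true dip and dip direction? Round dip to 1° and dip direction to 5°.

The two traces are lines in the plane: v₁ = (sin 95°·cos 26°, cos 95°·cos 26°, −sin 26°), v₂ = (sin 50°·cos 28°, cos 50°·cos 28°, −sin 28°).
The plane normal is n = v₁ × v₂ ∝ (0.286, 0.124, 0.561).
tan δ = √(n_x²+n_y²)/n_z = 0.311/0.561, so δ = 29.0°.
Dip direction = azimuth of (n_x, n_y) = atan2(0.286, 0.124) = 67°.

true dip 29°, dip direction 065°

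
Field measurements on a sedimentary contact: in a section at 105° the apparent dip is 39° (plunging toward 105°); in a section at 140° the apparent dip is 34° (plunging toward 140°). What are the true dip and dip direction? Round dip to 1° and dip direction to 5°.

true dip 39°, dip direction 105°

Represent each trace as a vector plunging at its apparent dip toward its trend (east-north-up frame): v₁ = (0.751, -0.201, -0.629), v₂ = (0.533, -0.635, -0.559).
Cross product v₁ × v₂ gives the pole to the plane: n ∝ (0.287, -0.084, 0.370).
Dip δ = arctan(|n_h|/n_z) = arctan(0.299/0.370) = 39.0°.
Dip direction = azimuth of (n_x, n_y) = atan2(0.287, -0.084) = 106°.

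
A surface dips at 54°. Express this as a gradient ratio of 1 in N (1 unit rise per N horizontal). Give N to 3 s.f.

1 : N means tan θ = 1/N, so N = 1/tan 54° = 1/1.3764

1 in 0.727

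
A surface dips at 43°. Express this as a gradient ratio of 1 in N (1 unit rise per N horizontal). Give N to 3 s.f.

1 in 1.07

1 : N means tan θ = 1/N, so N = 1/tan 43° = 1/0.9325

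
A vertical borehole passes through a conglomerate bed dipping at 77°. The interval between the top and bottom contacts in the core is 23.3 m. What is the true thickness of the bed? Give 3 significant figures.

5.24 m

True thickness t = h · cos(dip) = 23.3 × cos 77°
t = 23.3 × 0.2250 = 5.241 m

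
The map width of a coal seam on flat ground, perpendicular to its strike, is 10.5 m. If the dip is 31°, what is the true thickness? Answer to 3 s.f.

5.41 m

True thickness t = w · sin(dip) = 10.5 × sin 31°
t = 10.5 × 0.5150 = 5.408 m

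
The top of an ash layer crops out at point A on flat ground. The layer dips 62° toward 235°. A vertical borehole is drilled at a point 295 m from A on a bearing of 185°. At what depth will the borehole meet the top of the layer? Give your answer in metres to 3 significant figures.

The hole lies 50° from the dip direction, so the down-dip offset is 295 × cos 50° = 189.62 m.
Depth = down-dip offset × tan(dip) = 189.62 × tan 62° = 189.62 × 1.8807
Depth = 356.63 m

357 m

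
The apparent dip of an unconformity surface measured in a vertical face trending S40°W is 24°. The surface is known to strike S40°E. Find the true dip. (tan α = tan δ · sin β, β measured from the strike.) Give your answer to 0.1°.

24.3°

The section is 80° from the strike.
tan δ = tan α / sin β = tan 24° / sin 80° = 0.4452 / 0.9848 = 0.4521
δ = arctan(0.4521) = 24.33°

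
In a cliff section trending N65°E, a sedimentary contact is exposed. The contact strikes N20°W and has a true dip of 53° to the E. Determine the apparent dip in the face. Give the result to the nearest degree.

53°

Angle between strike (N20°W) and section (N65°E): β = 85°.
tan α = tan 53° × sin 85° = 1.3270 × 0.9962 = 1.3220
apparent dip = arctan 1.3220 = 52.89°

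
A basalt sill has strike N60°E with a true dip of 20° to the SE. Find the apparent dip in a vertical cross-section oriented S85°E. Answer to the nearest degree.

The strike is N60°E and the section trends S85°E; the acute angle between them is β = 35°.
tan α = tan 20° × sin 35° = 0.3640 × 0.5736 = 0.2088
α = arctan(0.2088) = 11.79°

12°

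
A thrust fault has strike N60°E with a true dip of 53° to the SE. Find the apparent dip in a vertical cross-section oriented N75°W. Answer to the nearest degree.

43°

The strike is N60°E and the section trends N75°W; the acute angle between them is β = 45°.
tan α = tan 53° × sin 45° = 1.3270 × 0.7071 = 0.9384
α = arctan(0.9384) = 43.18°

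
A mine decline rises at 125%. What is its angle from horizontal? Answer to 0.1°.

51.3°

tan θ = 125/100 = 1.2500
θ = arctan(1.2500) = 51.34°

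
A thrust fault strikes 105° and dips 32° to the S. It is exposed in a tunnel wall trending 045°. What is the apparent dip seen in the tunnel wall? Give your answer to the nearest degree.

28°

The section lies 60° from the strike.
tan(apparent dip) = tan 32° · sin 60° = 0.5412
apparent dip = arctan 0.5412 = 28.42°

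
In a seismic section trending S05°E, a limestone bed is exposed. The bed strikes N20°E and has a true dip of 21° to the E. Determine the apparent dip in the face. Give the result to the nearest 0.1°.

The section lies 25° from the strike.
tan α = tan 21° × sin 25° = 0.3839 × 0.4226 = 0.1622
apparent dip = arctan 0.1622 = 9.21°

9.2°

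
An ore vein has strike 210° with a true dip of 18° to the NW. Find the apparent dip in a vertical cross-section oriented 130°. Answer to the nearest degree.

18°

Angle between strike (210°) and section (130°): β = 80°.
tan α = tan 18° × sin 80° = 0.3249 × 0.9848 = 0.3200
apparent dip = arctan 0.3200 = 17.74°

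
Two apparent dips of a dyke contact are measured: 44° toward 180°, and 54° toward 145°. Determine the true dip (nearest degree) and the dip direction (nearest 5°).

The two traces are lines in the plane: v₁ = (sin 180°·cos 44°, cos 180°·cos 44°, −sin 44°), v₂ = (sin 145°·cos 54°, cos 145°·cos 54°, −sin 54°).
Cross product v₁ × v₂ gives the pole to the plane: n ∝ (0.247, -0.234, 0.243).
tan δ = √(n_x²+n_y²)/n_z = 0.341/0.243, so δ = 54.6°.
Dip direction = azimuth of (n_x, n_y) = atan2(0.247, -0.234) = 133°.

true dip 55°, dip direction 135°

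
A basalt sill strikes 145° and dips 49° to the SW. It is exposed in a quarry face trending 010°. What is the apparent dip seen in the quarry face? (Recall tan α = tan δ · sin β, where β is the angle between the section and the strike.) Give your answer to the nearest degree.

39°

The strike is 145° and the section trends 010°; the acute angle between them is β = 45°.
tan α = tan 49° × sin 45° = 1.1504 × 0.7071 = 0.8134
apparent dip = arctan 0.8134 = 39.13°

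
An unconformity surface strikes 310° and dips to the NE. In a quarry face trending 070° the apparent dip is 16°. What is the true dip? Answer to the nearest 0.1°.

18.3°

β = acute angle between strike 310° and section 070° = 60°.
tan δ = tan α / sin β = tan 16° / sin 60° = 0.2867 / 0.8660 = 0.3311
true dip = arctan 0.3311 = 18.32°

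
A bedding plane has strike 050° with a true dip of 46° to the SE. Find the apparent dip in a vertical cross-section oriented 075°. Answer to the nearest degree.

The section lies 25° from the strike.
tan α = tan 46° × sin 25° = 1.0355 × 0.4226 = 0.4376
α = arctan(0.4376) = 23.64°

24°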